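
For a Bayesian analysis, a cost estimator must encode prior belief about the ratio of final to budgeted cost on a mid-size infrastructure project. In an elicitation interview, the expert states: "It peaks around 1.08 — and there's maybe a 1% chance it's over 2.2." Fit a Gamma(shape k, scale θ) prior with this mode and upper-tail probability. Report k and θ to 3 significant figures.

Gamma(k,θ) with k>1 has mode (k−1)θ, so θ = 1.08/(k−1).
Need P(X < 2.2) = 0.99 with θ tied to k this way. Start at k = 2, θ = 1.08: P(X<2.2) ≈ 0.604.
Too low — raise k to concentrate. Iterating converges to k ≈ 10.7.
Then θ = 1.08/(10.7−1) ≈ 0.112.

k ≈ 10.7, θ ≈ 0.112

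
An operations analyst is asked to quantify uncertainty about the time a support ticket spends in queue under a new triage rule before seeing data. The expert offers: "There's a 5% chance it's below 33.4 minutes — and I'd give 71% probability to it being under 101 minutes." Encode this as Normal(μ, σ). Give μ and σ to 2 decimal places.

The p-quantile of Normal(μ,σ) is μ + z_p·σ, with z_{0.05} = -1.645 and z_{0.71} = 0.5534.
Eliminate σ: μ = (z₂·x₁ − z₁·x₂)/(z₂ − z₁) = (0.5534·33.4 − (-1.645)·101)/2.198 = 83.98.
Then σ = (x₂ − x₁)/(z₂ − z₁) = (101 − 33.4)/2.198 = 30.75.

μ = 83.98, σ = 30.75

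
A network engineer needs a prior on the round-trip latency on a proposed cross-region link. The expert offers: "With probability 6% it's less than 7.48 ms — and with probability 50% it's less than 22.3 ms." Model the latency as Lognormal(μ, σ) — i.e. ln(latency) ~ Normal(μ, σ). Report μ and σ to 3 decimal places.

If T ~ Lognormal(μ,σ) then ln T ~ Normal(μ,σ), so the p-quantile of ln T is μ + z_p·σ.
ln(7.48) = 2.012 and ln(22.3) = 3.105; z_{0.06} = -1.555, z_{0.5} = 0.
σ = (3.105 − 2.012)/(0 − (-1.555)) = 0.703.
μ = 2.012 − (-1.555)·0.703 = 3.105.

μ ≈ 3.105, σ ≈ 0.703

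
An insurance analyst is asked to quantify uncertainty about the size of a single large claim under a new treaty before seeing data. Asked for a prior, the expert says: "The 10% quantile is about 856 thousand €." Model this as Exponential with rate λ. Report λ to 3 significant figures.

P(T < 856.0) = 1 − e^(−λ·856.0) = 0.1, so λ = −ln(1−0.1)/856.0 = −ln(0.9)/856.0 = 0.000123.

λ ≈ 0.000123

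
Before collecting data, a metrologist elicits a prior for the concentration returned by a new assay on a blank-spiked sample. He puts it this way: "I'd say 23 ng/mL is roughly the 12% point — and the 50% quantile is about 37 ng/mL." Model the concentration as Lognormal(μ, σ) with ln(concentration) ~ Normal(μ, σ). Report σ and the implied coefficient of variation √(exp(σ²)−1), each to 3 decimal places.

σ ≈ 0.405, CV ≈ 0.422

If T ~ Lognormal(μ,σ) then ln T ~ Normal(μ,σ), so the p-quantile of ln T is μ + z_p·σ.
ln(23) = 3.135 and ln(37) = 3.611; z_{0.12} = -1.175, z_{0.5} = 0.
σ = (3.611 − 3.135)/(0 − (-1.175)) = 0.405.
μ = 3.135 − (-1.175)·0.405 = 3.611.
CV = √(exp(σ²)−1) = √(exp(0.1637)−1) = 0.422.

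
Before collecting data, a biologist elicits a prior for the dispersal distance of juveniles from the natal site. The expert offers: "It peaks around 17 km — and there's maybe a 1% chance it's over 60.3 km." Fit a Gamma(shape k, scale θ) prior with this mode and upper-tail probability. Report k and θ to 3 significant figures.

Gamma(k,θ) with k>1 has mode (k−1)θ, so θ = 17/(k−1).
Need P(X < 60.3) = 0.99 with θ tied to k this way. Start at k = 2, θ = 17: P(X<60.3) ≈ 0.869.
Too low — raise k to concentrate. Iterating converges to k ≈ 3.69.
Then θ = 17/(3.69−1) ≈ 6.31.

k ≈ 3.69, θ ≈ 6.31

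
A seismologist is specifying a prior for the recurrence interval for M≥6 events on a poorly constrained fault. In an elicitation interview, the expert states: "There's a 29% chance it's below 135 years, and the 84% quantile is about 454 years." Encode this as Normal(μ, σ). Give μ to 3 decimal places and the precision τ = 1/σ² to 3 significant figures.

μ = 249.049, τ = 2.35e-05

For Normal(μ,σ), the p-quantile is μ + z_p·σ. Here z_{0.29} = -0.5534, z_{0.84} = 0.9945.
So 135 = μ − 0.5534σ and 454 = μ + 0.9945σ.
Subtracting: σ = (454 − 135)/(0.9945 − (-0.5534)) = 206.093.
Then μ = 135 − (-0.5534)·206.093 = 249.049.
Precision τ = 1/σ² = 1/206.1² = 2.35e-05.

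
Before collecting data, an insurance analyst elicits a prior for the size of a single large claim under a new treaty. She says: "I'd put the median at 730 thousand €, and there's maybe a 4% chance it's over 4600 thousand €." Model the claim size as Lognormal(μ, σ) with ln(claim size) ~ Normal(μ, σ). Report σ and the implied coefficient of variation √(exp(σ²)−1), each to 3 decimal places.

If T ~ Lognormal(μ,σ) then ln T ~ Normal(μ,σ), so the p-quantile of ln T is μ + z_p·σ.
ln(730) = 6.593 and ln(4600) = 8.434; z_{0.5} = 0, z_{0.96} = 1.751.
σ = (8.434 − 6.593)/(1.751 − (0)) = 1.051.
μ = 6.593 − (0)·1.051 = 6.593.
CV = √(exp(σ²)−1) = √(exp(1.1056)−1) = 1.422.

σ ≈ 1.051, CV ≈ 1.422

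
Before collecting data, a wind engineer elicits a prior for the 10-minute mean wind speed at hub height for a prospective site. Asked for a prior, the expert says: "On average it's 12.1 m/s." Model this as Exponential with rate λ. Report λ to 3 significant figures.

Exponential mean = 1/λ, so λ = 1/12.1 = 0.0826.

λ ≈ 0.0826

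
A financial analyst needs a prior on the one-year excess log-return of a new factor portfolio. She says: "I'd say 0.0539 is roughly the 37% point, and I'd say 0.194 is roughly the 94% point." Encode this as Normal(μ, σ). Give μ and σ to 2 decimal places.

μ = 0.08, σ = 0.07

The p-quantile of Normal(μ,σ) is μ + z_p·σ, with z_{0.37} = -0.3319 and z_{0.94} = 1.555.
Eliminate σ: μ = (z₂·x₁ − z₁·x₂)/(z₂ − z₁) = (1.555·0.0539 − (-0.3319)·0.194)/1.887 = 0.08.
Then σ = (x₂ − x₁)/(z₂ − z₁) = (0.194 − 0.0539)/1.887 = 0.07.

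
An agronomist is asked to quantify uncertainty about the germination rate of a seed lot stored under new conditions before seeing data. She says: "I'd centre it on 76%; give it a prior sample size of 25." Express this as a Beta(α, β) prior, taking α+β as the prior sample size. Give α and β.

α = 19, β = 6

Under the effective-sample-size interpretation, Beta(α, β) has prior mean α/(α+β) and prior sample size α+β.
So α+β = 25 and α/(α+β) = 0.76, giving α = 0.76·25 = 19 and β = 25 − 19 = 6.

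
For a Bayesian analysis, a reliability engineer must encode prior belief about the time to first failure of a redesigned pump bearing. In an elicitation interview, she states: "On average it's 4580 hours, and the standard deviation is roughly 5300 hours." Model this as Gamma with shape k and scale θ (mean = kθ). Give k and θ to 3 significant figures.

k ≈ 0.747, θ ≈ 6130

For Gamma(k, scale θ): mean = kθ, variance = kθ², so CV = 1/√k.
CV = SD/mean = 5300/4580 = 1.157, hence k = 1/CV² = 0.747.
Then θ = mean/k = 4580/0.747 = 6130.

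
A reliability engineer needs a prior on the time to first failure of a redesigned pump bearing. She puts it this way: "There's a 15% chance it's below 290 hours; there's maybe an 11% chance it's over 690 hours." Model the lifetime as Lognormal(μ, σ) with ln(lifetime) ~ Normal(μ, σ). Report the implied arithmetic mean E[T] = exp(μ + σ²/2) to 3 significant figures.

If T ~ Lognormal(μ,σ) then ln T ~ Normal(μ,σ), so the p-quantile of ln T is μ + z_p·σ.
ln(290) = 5.67 and ln(690) = 6.537; z_{0.15} = -1.036, z_{0.89} = 1.227.
σ = (6.537 − 5.67)/(1.227 − (-1.036)) = 0.383.
μ = 5.67 − (-1.036)·0.383 = 6.067.
E[T] = exp(μ + σ²/2) = exp(6.067 + 0.0734) = 464 hours.

E[T] ≈ 464 hours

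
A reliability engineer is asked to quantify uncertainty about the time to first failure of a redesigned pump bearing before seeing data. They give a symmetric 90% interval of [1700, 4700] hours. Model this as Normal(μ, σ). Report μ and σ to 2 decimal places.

A symmetric 90% interval runs μ ± z·σ with z = 1.645.
Half-width = 1500, so σ = 1500/1.645 = 911.94.
μ is the interval midpoint, 3200.00.

μ = 3200.00, σ = 911.94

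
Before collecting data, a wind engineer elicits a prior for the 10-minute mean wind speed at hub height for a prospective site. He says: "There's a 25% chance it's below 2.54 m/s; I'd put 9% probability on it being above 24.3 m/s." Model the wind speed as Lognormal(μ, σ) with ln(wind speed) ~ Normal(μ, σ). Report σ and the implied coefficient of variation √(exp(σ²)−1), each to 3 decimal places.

If T ~ Lognormal(μ,σ) then ln T ~ Normal(μ,σ), so the p-quantile of ln T is μ + z_p·σ.
ln(2.54) = 0.9322 and ln(24.3) = 3.19; z_{0.25} = -0.6745, z_{0.91} = 1.341.
σ = (3.19 − 0.9322)/(1.341 − (-0.6745)) = 1.121.
μ = 0.9322 − (-0.6745)·1.121 = 1.688.
CV = √(exp(σ²)−1) = √(exp(1.2558)−1) = 1.584.

σ ≈ 1.121, CV ≈ 1.584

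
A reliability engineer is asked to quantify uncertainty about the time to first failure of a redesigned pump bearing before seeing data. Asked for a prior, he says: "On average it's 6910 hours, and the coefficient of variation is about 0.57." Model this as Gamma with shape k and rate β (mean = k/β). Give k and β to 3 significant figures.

For Gamma(k, rate β): mean = k/β, variance = k/β², so CV = 1/√k.
CV = 0.57, hence k = 1/CV² = 3.08.
Then β = k/mean = 3.08/6910 = 0.000445.

k ≈ 3.08, β ≈ 0.000445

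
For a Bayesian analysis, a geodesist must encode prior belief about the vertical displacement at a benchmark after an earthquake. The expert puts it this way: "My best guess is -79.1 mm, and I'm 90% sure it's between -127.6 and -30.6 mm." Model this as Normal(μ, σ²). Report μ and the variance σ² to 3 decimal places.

A symmetric 90% interval runs μ ± z·σ with z = 1.645.
Half-width = 48.5, so σ = 48.5/1.645 = 29.4859 and σ² = 869.419.
μ is the stated best guess, -79.100.

μ = -79.100, σ² = 869.419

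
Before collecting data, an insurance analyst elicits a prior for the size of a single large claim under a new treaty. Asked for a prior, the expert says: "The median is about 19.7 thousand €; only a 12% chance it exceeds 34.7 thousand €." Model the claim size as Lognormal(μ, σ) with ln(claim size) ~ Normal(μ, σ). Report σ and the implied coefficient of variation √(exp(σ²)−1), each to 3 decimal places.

σ ≈ 0.482, CV ≈ 0.511

If T ~ Lognormal(μ,σ) then ln T ~ Normal(μ,σ), so the p-quantile of ln T is μ + z_p·σ.
ln(19.7) = 2.981 and ln(34.7) = 3.547; z_{0.5} = 0, z_{0.88} = 1.175.
σ = (3.547 − 2.981)/(1.175 − (0)) = 0.482.
μ = 2.981 − (0)·0.482 = 2.981.
CV = √(exp(σ²)−1) = √(exp(0.2321)−1) = 0.511.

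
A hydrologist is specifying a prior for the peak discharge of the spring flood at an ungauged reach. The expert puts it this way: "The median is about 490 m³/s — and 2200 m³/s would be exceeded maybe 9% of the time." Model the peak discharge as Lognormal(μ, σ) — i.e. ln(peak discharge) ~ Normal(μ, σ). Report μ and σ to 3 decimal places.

If T ~ Lognormal(μ,σ) then ln T ~ Normal(μ,σ), so the p-quantile of ln T is μ + z_p·σ.
ln(490) = 6.194 and ln(2200) = 7.696; z_{0.5} = 0, z_{0.91} = 1.341.
σ = (7.696 − 6.194)/(1.341 − (0)) = 1.120.
μ = 6.194 − (0)·1.120 = 6.194.

μ ≈ 6.194, σ ≈ 1.120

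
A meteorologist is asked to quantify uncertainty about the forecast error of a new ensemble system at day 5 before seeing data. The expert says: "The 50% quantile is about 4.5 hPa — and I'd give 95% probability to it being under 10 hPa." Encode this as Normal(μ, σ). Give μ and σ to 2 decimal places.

μ = 4.50, σ = 3.34

The p-quantile of Normal(μ,σ) is μ + z_p·σ, with z_{0.5} = 0 and z_{0.95} = 1.645.
Eliminate σ: μ = (z₂·x₁ − z₁·x₂)/(z₂ − z₁) = (1.645·4.5 − (0)·10)/1.645 = 4.50.
Then σ = (x₂ − x₁)/(z₂ − z₁) = (10 − 4.5)/1.645 = 3.34.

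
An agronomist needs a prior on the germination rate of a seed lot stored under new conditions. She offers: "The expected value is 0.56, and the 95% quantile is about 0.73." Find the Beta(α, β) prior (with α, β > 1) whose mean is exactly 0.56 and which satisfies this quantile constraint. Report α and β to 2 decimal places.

α ≈ 11.92, β ≈ 9.37

With mean 0.56 fixed, write α = 0.56s, β = 0.44s where s = α+β.
Need P(θ < 0.73) = 0.95 under Beta(0.56s, 0.44s). Normal approximation: (q−m)/√(m(1−m)/s) ≈ z_{0.95} = 1.64, so s ≈ 0.56·0.44·(1.64)²/(0.73−0.56)² = 23.1.
At s = 23.1: P(θ<0.73) ≈ 0.957. Adjusting to match 0.95 gives s ≈ 21.29.
So α = 0.56·21.29 ≈ 11.92, β = 0.44·21.29 ≈ 9.37.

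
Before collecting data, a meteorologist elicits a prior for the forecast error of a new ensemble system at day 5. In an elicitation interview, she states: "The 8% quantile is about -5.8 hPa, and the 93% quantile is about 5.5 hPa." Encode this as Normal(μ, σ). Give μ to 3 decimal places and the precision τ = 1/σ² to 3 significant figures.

μ = -0.289, τ = 0.065

The p-quantile of Normal(μ,σ) is μ + z_p·σ, with z_{0.08} = -1.405 and z_{0.93} = 1.476.
Eliminate σ: μ = (z₂·x₁ − z₁·x₂)/(z₂ − z₁) = (1.476·-5.8 − (-1.405)·5.5)/2.881 = -0.289.
Then σ = (x₂ − x₁)/(z₂ − z₁) = (5.5 − -5.8)/2.881 = 3.922.
Precision τ = 1/σ² = 1/3.922² = 0.065.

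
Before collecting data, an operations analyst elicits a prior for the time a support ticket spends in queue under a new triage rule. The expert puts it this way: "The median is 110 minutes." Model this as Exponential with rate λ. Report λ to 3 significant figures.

λ ≈ 0.0063

Exponential median = ln 2 / λ, so λ = ln 2 / 110.0 = 0.0063.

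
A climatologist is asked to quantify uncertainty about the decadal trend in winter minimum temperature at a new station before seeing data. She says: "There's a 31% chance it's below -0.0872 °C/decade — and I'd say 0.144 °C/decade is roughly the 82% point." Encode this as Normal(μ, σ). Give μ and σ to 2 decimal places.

μ = -0.01, σ = 0.16

The p-quantile of Normal(μ,σ) is μ + z_p·σ, with z_{0.31} = -0.4959 and z_{0.82} = 0.9154.
Eliminate σ: μ = (z₂·x₁ − z₁·x₂)/(z₂ − z₁) = (0.9154·-0.0872 − (-0.4959)·0.144)/1.411 = -0.01.
Then σ = (x₂ − x₁)/(z₂ − z₁) = (0.144 − -0.0872)/1.411 = 0.16.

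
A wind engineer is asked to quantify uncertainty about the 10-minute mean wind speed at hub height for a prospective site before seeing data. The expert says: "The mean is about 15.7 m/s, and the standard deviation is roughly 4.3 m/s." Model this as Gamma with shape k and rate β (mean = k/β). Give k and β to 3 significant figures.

For Gamma(k, rate β): mean = k/β, variance = k/β², so CV = 1/√k.
CV = SD/mean = 4.3/15.7 = 0.2739, hence k = 1/CV² = 13.3.
Then β = k/mean = 13.3/15.7 = 0.849.

k ≈ 13.3, β ≈ 0.849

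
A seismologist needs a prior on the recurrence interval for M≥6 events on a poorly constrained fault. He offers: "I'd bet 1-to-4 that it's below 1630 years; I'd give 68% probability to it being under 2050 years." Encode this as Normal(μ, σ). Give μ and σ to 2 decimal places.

μ = 1899.97, σ = 320.78

The p-quantile of Normal(μ,σ) is μ + z_p·σ, with z_{0.2} = -0.8416 and z_{0.68} = 0.4677.
Eliminate σ: μ = (z₂·x₁ − z₁·x₂)/(z₂ − z₁) = (0.4677·1630 − (-0.8416)·2050)/1.309 = 1899.97.
Then σ = (x₂ − x₁)/(z₂ − z₁) = (2050 − 1630)/1.309 = 320.78.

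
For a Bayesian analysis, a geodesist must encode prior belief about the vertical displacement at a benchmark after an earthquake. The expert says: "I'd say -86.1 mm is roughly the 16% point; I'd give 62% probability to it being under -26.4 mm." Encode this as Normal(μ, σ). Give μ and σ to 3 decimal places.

μ = -40.429, σ = 45.925

For Normal(μ,σ), the p-quantile is μ + z_p·σ. Here z_{0.16} = -0.9945, z_{0.62} = 0.3055.
So -86.1 = μ − 0.9945σ and -26.4 = μ + 0.3055σ.
Subtracting: σ = (-26.4 − -86.1)/(0.3055 − (-0.9945)) = 45.925.
Then μ = -86.1 − (-0.9945)·45.925 = -40.429.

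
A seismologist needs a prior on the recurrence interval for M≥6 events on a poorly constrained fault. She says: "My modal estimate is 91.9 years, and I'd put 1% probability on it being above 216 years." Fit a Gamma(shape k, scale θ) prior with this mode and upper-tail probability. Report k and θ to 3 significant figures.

Gamma(k,θ) with k>1 has mode (k−1)θ, so θ = 91.9/(k−1).
Need P(X < 216) = 0.99 with θ tied to k this way. Start at k = 2, θ = 91.9: P(X<216) ≈ 0.681.
Too low — raise k to concentrate. Iterating converges to k ≈ 7.51.
Then θ = 91.9/(7.51−1) ≈ 14.1.

k ≈ 7.51, θ ≈ 14.1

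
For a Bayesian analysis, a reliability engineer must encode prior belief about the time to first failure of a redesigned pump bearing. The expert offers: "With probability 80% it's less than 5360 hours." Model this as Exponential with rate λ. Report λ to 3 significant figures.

P(T < 5360.0) = 1 − e^(−λ·5360.0) = 0.8, so λ = −ln(1−0.8)/5360.0 = −ln(0.2)/5360.0 = 0.0003.

λ ≈ 0.0003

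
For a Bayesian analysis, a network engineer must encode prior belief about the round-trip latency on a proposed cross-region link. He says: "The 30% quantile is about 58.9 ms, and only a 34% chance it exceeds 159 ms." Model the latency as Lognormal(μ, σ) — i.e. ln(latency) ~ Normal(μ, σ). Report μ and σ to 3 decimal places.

If T ~ Lognormal(μ,σ) then ln T ~ Normal(μ,σ), so the p-quantile of ln T is μ + z_p·σ.
ln(58.9) = 4.076 and ln(159) = 5.069; z_{0.3} = -0.5244, z_{0.66} = 0.4125.
σ = (5.069 − 4.076)/(0.4125 − (-0.5244)) = 1.060.
μ = 4.076 − (-0.5244)·1.060 = 4.632.

μ ≈ 4.632, σ ≈ 1.060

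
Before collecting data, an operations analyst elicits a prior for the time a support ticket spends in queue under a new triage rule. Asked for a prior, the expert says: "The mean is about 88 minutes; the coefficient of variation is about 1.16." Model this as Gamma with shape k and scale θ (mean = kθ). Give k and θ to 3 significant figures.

k ≈ 0.743, θ ≈ 118

For Gamma(k, scale θ): mean = kθ, variance = kθ², so CV = 1/√k.
CV = 1.16, hence k = 1/CV² = 0.743.
Then θ = mean/k = 88/0.743 = 118.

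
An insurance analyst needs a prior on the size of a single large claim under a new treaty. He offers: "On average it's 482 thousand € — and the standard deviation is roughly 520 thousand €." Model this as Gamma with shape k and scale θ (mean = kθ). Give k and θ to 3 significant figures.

k ≈ 0.859, θ ≈ 561

For Gamma(k, scale θ): mean = kθ, variance = kθ², so CV = 1/√k.
CV = SD/mean = 520/482 = 1.079, hence k = 1/CV² = 0.859.
Then θ = mean/k = 482/0.859 = 561.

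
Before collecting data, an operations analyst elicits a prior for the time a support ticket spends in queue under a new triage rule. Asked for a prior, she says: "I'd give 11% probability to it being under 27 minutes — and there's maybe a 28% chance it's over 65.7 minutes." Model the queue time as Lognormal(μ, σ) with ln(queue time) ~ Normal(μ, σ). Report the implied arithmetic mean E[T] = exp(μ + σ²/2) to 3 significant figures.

If T ~ Lognormal(μ,σ) then ln T ~ Normal(μ,σ), so the p-quantile of ln T is μ + z_p·σ.
ln(27) = 3.296 and ln(65.7) = 4.185; z_{0.11} = -1.227, z_{0.72} = 0.5828.
σ = (4.185 − 3.296)/(0.5828 − (-1.227)) = 0.491.
μ = 3.296 − (-1.227)·0.491 = 3.899.
E[T] = exp(μ + σ²/2) = exp(3.899 + 0.1208) = 55.7 minutes.

E[T] ≈ 55.7 minutes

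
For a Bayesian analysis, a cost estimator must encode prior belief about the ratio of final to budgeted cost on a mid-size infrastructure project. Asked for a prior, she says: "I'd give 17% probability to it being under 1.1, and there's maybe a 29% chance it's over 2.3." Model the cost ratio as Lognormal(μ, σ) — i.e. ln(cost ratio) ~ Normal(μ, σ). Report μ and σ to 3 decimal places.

μ ≈ 0.562, σ ≈ 0.489

If T ~ Lognormal(μ,σ) then ln T ~ Normal(μ,σ), so the p-quantile of ln T is μ + z_p·σ.
ln(1.1) = 0.09531 and ln(2.3) = 0.8329; z_{0.17} = -0.9542, z_{0.71} = 0.5534.
σ = (0.8329 − 0.09531)/(0.5534 − (-0.9542)) = 0.489.
μ = 0.09531 − (-0.9542)·0.489 = 0.562.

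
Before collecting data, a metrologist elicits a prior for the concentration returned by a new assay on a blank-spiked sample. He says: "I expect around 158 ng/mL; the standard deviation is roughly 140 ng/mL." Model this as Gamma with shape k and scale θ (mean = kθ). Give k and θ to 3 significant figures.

k ≈ 1.27, θ ≈ 124

For Gamma(k, scale θ): mean = kθ, variance = kθ², so CV = 1/√k.
CV = SD/mean = 140/158 = 0.8861, hence k = 1/CV² = 1.27.
Then θ = mean/k = 158/1.27 = 124.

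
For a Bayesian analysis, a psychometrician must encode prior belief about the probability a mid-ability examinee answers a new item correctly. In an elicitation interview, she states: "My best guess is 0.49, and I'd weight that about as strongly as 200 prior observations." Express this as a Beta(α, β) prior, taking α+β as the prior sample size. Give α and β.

Under the effective-sample-size interpretation, Beta(α, β) has prior mean α/(α+β) and prior sample size α+β.
So α+β = 200 and α/(α+β) = 0.49, giving α = 0.49·200 = 98 and β = 200 − 98 = 102.

α = 98, β = 102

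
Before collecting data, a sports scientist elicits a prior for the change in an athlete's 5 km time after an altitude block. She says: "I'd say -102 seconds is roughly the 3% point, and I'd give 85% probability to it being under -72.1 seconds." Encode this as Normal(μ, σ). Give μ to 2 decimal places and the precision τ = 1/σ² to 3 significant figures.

For Normal(μ,σ), the p-quantile is μ + z_p·σ. Here z_{0.03} = -1.881, z_{0.85} = 1.036.
So -102 = μ − 1.881σ and -72.1 = μ + 1.036σ.
Subtracting: σ = (-72.1 − -102)/(1.036 − (-1.881)) = 10.25.
Then μ = -102 − (-1.881)·10.25 = -82.72.
Precision τ = 1/σ² = 1/10.25² = 0.00952.

μ = -82.72, τ = 0.00952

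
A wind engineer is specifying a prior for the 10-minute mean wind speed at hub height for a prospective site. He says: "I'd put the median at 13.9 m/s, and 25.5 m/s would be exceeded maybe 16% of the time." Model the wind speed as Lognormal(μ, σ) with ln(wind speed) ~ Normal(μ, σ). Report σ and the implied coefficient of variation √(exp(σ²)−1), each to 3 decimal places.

If T ~ Lognormal(μ,σ) then ln T ~ Normal(μ,σ), so the p-quantile of ln T is μ + z_p·σ.
ln(13.9) = 2.632 and ln(25.5) = 3.239; z_{0.5} = 0, z_{0.84} = 0.9945.
σ = (3.239 − 2.632)/(0.9945 − (0)) = 0.610.
μ = 2.632 − (0)·0.610 = 2.632.
CV = √(exp(σ²)−1) = √(exp(0.3723)−1) = 0.672.

σ ≈ 0.610, CV ≈ 0.672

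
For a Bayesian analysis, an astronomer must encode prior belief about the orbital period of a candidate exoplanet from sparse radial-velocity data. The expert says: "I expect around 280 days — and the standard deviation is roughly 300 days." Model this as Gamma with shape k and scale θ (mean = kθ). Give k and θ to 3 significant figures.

For Gamma(k, scale θ): mean = kθ, variance = kθ², so CV = 1/√k.
CV = SD/mean = 300/280 = 1.071, hence k = 1/CV² = 0.871.
Then θ = mean/k = 280/0.871 = 321.

k ≈ 0.871, θ ≈ 321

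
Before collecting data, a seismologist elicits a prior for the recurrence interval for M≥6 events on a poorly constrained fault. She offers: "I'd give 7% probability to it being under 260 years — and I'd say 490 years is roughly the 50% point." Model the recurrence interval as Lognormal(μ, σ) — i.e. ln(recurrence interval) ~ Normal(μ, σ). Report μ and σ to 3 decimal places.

μ ≈ 6.194, σ ≈ 0.429

If T ~ Lognormal(μ,σ) then ln T ~ Normal(μ,σ), so the p-quantile of ln T is μ + z_p·σ.
ln(260) = 5.561 and ln(490) = 6.194; z_{0.07} = -1.476, z_{0.5} = 0.
σ = (6.194 − 5.561)/(0 − (-1.476)) = 0.429.
μ = 5.561 − (-1.476)·0.429 = 6.194.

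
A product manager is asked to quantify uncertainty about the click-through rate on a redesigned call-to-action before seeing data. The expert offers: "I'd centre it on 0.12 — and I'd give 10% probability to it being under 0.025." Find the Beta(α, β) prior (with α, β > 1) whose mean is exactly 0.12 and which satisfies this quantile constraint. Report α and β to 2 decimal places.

α ≈ 1.47, β ≈ 10.76

With mean 0.12 fixed, write α = 0.12s, β = 0.88s where s = α+β.
Need P(θ < 0.025) = 0.1 under Beta(0.12s, 0.88s). Normal approximation: (q−m)/√(m(1−m)/s) ≈ z_{0.1} = -1.28, so s ≈ 0.12·0.88·(-1.28)²/(0.025−0.12)² = 19.2.
At s = 19.2: P(θ<0.025) ≈ 0.042. Adjusting to match 0.1 gives s ≈ 12.23.
So α = 0.12·12.23 ≈ 1.47, β = 0.88·12.23 ≈ 10.76.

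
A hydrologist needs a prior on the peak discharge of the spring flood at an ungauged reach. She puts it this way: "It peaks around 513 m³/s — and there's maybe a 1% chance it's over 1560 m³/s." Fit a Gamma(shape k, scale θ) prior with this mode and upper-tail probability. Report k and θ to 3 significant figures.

k ≈ 4.63, θ ≈ 141

Gamma(k,θ) with k>1 has mode (k−1)θ, so θ = 513/(k−1).
Need P(X < 1560) = 0.99 with θ tied to k this way. Start at k = 2, θ = 513: P(X<1560) ≈ 0.807.
Too low — raise k to concentrate. Iterating converges to k ≈ 4.63.
Then θ = 513/(4.63−1) ≈ 141.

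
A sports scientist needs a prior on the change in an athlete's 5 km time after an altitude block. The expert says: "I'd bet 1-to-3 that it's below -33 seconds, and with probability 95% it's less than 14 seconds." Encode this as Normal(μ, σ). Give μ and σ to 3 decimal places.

μ = -19.332, σ = 20.264

The p-quantile of Normal(μ,σ) is μ + z_p·σ, with z_{0.25} = -0.6745 and z_{0.95} = 1.645.
Eliminate σ: μ = (z₂·x₁ − z₁·x₂)/(z₂ − z₁) = (1.645·-33 − (-0.6745)·14)/2.319 = -19.332.
Then σ = (x₂ − x₁)/(z₂ − z₁) = (14 − -33)/2.319 = 20.264.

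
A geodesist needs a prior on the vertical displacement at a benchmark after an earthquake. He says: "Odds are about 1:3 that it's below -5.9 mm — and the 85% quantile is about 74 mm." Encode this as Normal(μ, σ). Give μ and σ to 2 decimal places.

μ = 25.60, σ = 46.70

For Normal(μ,σ), the p-quantile is μ + z_p·σ. Here z_{0.25} = -0.6745, z_{0.85} = 1.036.
So -5.9 = μ − 0.6745σ and 74 = μ + 1.036σ.
Subtracting: σ = (74 − -5.9)/(1.036 − (-0.6745)) = 46.70.
Then μ = -5.9 − (-0.6745)·46.70 = 25.60.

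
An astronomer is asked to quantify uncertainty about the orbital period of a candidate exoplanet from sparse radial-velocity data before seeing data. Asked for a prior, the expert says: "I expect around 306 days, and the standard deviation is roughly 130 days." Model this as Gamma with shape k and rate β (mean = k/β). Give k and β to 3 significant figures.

k ≈ 5.54, β ≈ 0.0181

For Gamma(k, rate β): mean = k/β, variance = k/β², so CV = 1/√k.
CV = SD/mean = 130/306 = 0.4248, hence k = 1/CV² = 5.54.
Then β = k/mean = 5.54/306 = 0.0181.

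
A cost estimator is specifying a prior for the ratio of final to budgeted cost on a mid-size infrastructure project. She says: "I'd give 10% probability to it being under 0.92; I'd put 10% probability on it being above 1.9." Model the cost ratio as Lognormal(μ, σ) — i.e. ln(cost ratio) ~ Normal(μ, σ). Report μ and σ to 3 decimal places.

If T ~ Lognormal(μ,σ) then ln T ~ Normal(μ,σ), so the p-quantile of ln T is μ + z_p·σ.
ln(0.92) = -0.08338 and ln(1.9) = 0.6419; z_{0.1} = -1.282, z_{0.9} = 1.282.
σ = (0.6419 − -0.08338)/(1.282 − (-1.282)) = 0.283.
μ = -0.08338 − (-1.282)·0.283 = 0.279.

μ ≈ 0.279, σ ≈ 0.283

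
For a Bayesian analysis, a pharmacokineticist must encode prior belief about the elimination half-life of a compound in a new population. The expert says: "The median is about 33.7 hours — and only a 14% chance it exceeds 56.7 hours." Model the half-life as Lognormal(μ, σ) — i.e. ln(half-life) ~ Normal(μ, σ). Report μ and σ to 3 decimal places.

μ ≈ 3.517, σ ≈ 0.482

If T ~ Lognormal(μ,σ) then ln T ~ Normal(μ,σ), so the p-quantile of ln T is μ + z_p·σ.
ln(33.7) = 3.517 and ln(56.7) = 4.038; z_{0.5} = 0, z_{0.86} = 1.08.
σ = (4.038 − 3.517)/(1.08 − (0)) = 0.482.
μ = 3.517 − (0)·0.482 = 3.517.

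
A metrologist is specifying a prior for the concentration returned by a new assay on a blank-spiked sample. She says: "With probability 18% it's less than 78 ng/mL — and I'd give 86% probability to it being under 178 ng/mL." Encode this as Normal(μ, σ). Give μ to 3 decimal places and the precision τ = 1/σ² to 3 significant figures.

For Normal(μ,σ), the p-quantile is μ + z_p·σ. Here z_{0.18} = -0.9154, z_{0.86} = 1.08.
So 78 = μ − 0.9154σ and 178 = μ + 1.08σ.
Subtracting: σ = (178 − 78)/(1.08 − (-0.9154)) = 50.108.
Then μ = 78 − (-0.9154)·50.108 = 123.867.
Precision τ = 1/σ² = 1/50.11² = 0.000398.

μ = 123.867, τ = 0.000398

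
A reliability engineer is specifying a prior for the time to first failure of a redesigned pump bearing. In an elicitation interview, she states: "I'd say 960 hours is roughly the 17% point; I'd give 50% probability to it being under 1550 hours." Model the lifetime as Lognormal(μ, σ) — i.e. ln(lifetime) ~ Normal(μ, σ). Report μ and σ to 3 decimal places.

μ ≈ 7.346, σ ≈ 0.502

If T ~ Lognormal(μ,σ) then ln T ~ Normal(μ,σ), so the p-quantile of ln T is μ + z_p·σ.
ln(960) = 6.867 and ln(1550) = 7.346; z_{0.17} = -0.9542, z_{0.5} = 0.
σ = (7.346 − 6.867)/(0 − (-0.9542)) = 0.502.
μ = 6.867 − (-0.9542)·0.502 = 7.346.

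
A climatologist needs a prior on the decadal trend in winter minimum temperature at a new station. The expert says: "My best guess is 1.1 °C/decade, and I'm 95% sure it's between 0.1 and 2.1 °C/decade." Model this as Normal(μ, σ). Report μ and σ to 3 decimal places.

μ = 1.100, σ = 0.510

A symmetric 95% interval runs μ ± z·σ with z = 1.96.
Half-width = 1, so σ = 1/1.96 = 0.510.
μ is the stated best guess, 1.100.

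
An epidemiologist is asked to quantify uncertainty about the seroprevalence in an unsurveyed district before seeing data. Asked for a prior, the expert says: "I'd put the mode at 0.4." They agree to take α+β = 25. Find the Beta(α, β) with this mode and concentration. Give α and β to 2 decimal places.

For α,β > 1 the Beta mode is (α−1)/(α+β−2). With α+β = 25, the mode is (α−1)/23.
Set (α−1)/23 = 0.4 → α = 1 + 0.4·23 = 10.20.
β = 25 − α = 14.80.

α = 10.20, β = 14.80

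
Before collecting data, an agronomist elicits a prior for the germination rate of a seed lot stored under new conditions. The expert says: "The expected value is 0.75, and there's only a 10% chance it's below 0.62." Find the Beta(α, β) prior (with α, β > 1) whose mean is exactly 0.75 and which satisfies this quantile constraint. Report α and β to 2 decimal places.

α ≈ 14.44, β ≈ 4.81

With mean 0.75 fixed, write α = 0.75s, β = 0.25s where s = α+β.
Need P(θ < 0.62) = 0.1 under Beta(0.75s, 0.25s). Normal approximation: (q−m)/√(m(1−m)/s) ≈ z_{0.1} = -1.28, so s ≈ 0.75·0.25·(-1.28)²/(0.62−0.75)² = 18.2.
At s = 18.2: P(θ<0.62) ≈ 0.106. Adjusting to match 0.1 gives s ≈ 19.26.
So α = 0.75·19.26 ≈ 14.44, β = 0.25·19.26 ≈ 4.81.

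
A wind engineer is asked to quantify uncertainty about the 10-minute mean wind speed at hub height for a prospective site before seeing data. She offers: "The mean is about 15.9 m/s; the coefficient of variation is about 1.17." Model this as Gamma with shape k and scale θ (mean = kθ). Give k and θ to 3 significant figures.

k ≈ 0.731, θ ≈ 21.8

For Gamma(k, scale θ): mean = kθ, variance = kθ², so CV = 1/√k.
CV = 1.17, hence k = 1/CV² = 0.731.
Then θ = mean/k = 15.9/0.731 = 21.8.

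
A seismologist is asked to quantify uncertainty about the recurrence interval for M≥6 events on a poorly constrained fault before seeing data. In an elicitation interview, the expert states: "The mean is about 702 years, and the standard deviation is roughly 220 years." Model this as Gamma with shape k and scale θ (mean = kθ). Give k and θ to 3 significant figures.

For Gamma(k, scale θ): mean = kθ, variance = kθ², so CV = 1/√k.
CV = SD/mean = 220/702 = 0.3134, hence k = 1/CV² = 10.2.
Then θ = mean/k = 702/10.2 = 68.9.

k ≈ 10.2, θ ≈ 68.9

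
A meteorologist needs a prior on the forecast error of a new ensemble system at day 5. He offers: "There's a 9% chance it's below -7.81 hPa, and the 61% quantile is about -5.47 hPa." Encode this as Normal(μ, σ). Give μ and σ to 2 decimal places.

μ = -5.87, σ = 1.44

The p-quantile of Normal(μ,σ) is μ + z_p·σ, with z_{0.09} = -1.341 and z_{0.61} = 0.2793.
Eliminate σ: μ = (z₂·x₁ − z₁·x₂)/(z₂ − z₁) = (0.2793·-7.81 − (-1.341)·-5.47)/1.62 = -5.87.
Then σ = (x₂ − x₁)/(z₂ − z₁) = (-5.47 − -7.81)/1.62 = 1.44.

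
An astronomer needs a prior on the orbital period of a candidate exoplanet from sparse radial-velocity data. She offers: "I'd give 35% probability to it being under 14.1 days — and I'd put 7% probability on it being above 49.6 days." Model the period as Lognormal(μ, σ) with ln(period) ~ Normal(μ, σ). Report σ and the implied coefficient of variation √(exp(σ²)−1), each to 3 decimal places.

If T ~ Lognormal(μ,σ) then ln T ~ Normal(μ,σ), so the p-quantile of ln T is μ + z_p·σ.
ln(14.1) = 2.646 and ln(49.6) = 3.904; z_{0.35} = -0.3853, z_{0.93} = 1.476.
σ = (3.904 − 2.646)/(1.476 − (-0.3853)) = 0.676.
μ = 2.646 − (-0.3853)·0.676 = 2.907.
CV = √(exp(σ²)−1) = √(exp(0.4568)−1) = 0.761.

σ ≈ 0.676, CV ≈ 0.761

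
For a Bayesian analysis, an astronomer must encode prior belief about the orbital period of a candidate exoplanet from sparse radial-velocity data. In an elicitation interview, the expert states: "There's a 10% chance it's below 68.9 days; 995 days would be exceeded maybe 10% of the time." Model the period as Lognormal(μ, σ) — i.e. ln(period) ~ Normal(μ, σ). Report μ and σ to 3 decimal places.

If T ~ Lognormal(μ,σ) then ln T ~ Normal(μ,σ), so the p-quantile of ln T is μ + z_p·σ.
ln(68.9) = 4.233 and ln(995) = 6.903; z_{0.1} = -1.282, z_{0.9} = 1.282.
σ = (6.903 − 4.233)/(1.282 − (-1.282)) = 1.042.
μ = 4.233 − (-1.282)·1.042 = 5.568.

μ ≈ 5.568, σ ≈ 1.042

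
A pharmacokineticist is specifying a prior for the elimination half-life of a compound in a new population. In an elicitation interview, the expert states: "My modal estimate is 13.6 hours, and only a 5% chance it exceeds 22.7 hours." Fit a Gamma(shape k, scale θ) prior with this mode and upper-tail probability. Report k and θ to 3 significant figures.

k ≈ 11.6, θ ≈ 1.28

Gamma(k,θ) with k>1 has mode (k−1)θ, so θ = 13.6/(k−1).
Need P(X < 22.7) = 0.95 with θ tied to k this way. Start at k = 2, θ = 13.6: P(X<22.7) ≈ 0.497.
Too low — raise k to concentrate. Iterating converges to k ≈ 11.6.
Then θ = 13.6/(11.6−1) ≈ 1.28.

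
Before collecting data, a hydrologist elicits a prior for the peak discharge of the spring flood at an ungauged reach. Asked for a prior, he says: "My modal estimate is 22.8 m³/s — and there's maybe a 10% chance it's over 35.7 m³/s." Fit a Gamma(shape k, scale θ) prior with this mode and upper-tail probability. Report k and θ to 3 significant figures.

k ≈ 10.3, θ ≈ 2.45

Gamma(k,θ) with k>1 has mode (k−1)θ, so θ = 22.8/(k−1).
Need P(X < 35.7) = 0.9 with θ tied to k this way. Start at k = 2, θ = 22.8: P(X<35.7) ≈ 0.464.
Too low — raise k to concentrate. Iterating converges to k ≈ 10.3.
Then θ = 22.8/(10.3−1) ≈ 2.45.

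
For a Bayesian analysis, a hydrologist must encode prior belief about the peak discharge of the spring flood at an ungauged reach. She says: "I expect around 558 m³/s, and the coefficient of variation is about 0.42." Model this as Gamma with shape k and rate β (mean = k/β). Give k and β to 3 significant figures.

k ≈ 5.67, β ≈ 0.0102

For Gamma(k, rate β): mean = k/β, variance = k/β², so CV = 1/√k.
CV = 0.42, hence k = 1/CV² = 5.67.
Then β = k/mean = 5.67/558 = 0.0102.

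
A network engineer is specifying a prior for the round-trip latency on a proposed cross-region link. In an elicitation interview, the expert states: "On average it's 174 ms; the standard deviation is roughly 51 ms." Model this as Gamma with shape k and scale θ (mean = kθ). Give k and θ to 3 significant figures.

k ≈ 11.6, θ ≈ 14.9

For Gamma(k, scale θ): mean = kθ, variance = kθ², so CV = 1/√k.
CV = SD/mean = 51/174 = 0.2931, hence k = 1/CV² = 11.6.
Then θ = mean/k = 174/11.6 = 14.9.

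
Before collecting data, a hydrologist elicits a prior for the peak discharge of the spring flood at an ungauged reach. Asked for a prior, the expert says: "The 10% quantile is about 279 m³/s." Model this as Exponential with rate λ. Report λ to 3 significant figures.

P(T < 279.0) = 1 − e^(−λ·279.0) = 0.1, so λ = −ln(1−0.1)/279.0 = −ln(0.9)/279.0 = 0.000378.

λ ≈ 0.000378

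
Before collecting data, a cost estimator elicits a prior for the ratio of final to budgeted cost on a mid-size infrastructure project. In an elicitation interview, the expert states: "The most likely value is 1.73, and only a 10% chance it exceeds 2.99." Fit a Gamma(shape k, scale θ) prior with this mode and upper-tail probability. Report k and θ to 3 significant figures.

Gamma(k,θ) with k>1 has mode (k−1)θ, so θ = 1.73/(k−1).
Need P(X < 2.99) = 0.9 with θ tied to k this way. Start at k = 2, θ = 1.73: P(X<2.99) ≈ 0.515.
Too low — raise k to concentrate. Iterating converges to k ≈ 7.34.
Then θ = 1.73/(7.34−1) ≈ 0.273.

k ≈ 7.34, θ ≈ 0.273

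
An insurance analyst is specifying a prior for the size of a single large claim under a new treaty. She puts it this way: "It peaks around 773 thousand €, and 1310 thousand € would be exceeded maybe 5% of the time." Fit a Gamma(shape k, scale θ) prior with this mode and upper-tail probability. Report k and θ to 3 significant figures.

Gamma(k,θ) with k>1 has mode (k−1)θ, so θ = 773/(k−1).
Need P(X < 1310) = 0.95 with θ tied to k this way. Start at k = 2, θ = 773: P(X<1310) ≈ 0.505.
Too low — raise k to concentrate. Iterating converges to k ≈ 11.
Then θ = 773/(11−1) ≈ 77.

k ≈ 11, θ ≈ 77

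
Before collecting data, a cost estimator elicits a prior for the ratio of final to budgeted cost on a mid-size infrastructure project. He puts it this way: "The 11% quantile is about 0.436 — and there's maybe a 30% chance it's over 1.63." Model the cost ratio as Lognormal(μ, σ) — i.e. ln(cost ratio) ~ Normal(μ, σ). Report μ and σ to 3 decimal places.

If T ~ Lognormal(μ,σ) then ln T ~ Normal(μ,σ), so the p-quantile of ln T is μ + z_p·σ.
ln(0.436) = -0.8301 and ln(1.63) = 0.4886; z_{0.11} = -1.227, z_{0.7} = 0.5244.
σ = (0.4886 − -0.8301)/(0.5244 − (-1.227)) = 0.753.
μ = -0.8301 − (-1.227)·0.753 = 0.094.

μ ≈ 0.094, σ ≈ 0.753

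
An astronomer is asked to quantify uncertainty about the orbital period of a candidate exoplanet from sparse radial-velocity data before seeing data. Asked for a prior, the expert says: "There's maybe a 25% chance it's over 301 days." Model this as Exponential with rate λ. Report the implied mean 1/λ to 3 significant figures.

mean ≈ 217 days

P(T > 301.0) = e^(−λ·301.0) = 0.25, so λ = −ln(0.25)/301.0 = 0.00461.
Mean = 1/λ = 217 days.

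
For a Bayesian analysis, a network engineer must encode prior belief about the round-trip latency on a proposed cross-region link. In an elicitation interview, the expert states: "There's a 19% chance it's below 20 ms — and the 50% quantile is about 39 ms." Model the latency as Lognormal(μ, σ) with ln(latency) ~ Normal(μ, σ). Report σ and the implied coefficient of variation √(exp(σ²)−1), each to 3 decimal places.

If T ~ Lognormal(μ,σ) then ln T ~ Normal(μ,σ), so the p-quantile of ln T is μ + z_p·σ.
ln(20) = 2.996 and ln(39) = 3.664; z_{0.19} = -0.8779, z_{0.5} = 0.
σ = (3.664 − 2.996)/(0 − (-0.8779)) = 0.761.
μ = 2.996 − (-0.8779)·0.761 = 3.664.
CV = √(exp(σ²)−1) = √(exp(0.5787)−1) = 0.885.

σ ≈ 0.761, CV ≈ 0.885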